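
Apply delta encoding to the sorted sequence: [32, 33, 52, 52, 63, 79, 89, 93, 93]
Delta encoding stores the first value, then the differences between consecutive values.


First value: 32
Deltas:
  33 - 32 = 1
  52 - 33 = 19
  52 - 52 = 0
  63 - 52 = 11
  79 - 63 = 16
  89 - 79 = 10
  93 - 89 = 4
  93 - 93 = 0


Delta encoded: [32, 1, 19, 0, 11, 16, 10, 4, 0]


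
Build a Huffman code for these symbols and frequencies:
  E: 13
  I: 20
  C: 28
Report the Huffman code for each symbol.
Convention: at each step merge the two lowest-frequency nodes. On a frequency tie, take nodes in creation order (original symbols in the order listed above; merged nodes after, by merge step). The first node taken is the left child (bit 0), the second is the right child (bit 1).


Huffman tree construction:
Step 1: Merge E(13) + I(20) = 33
Step 2: Merge C(28) + (E+I)(33) = 61
Read each symbol's code off the tree from the root (left child = 0, right child = 1).

Codes:
  E: 10 (length 2)
  I: 11 (length 2)
  C: 0 (length 1)
Average code length: 94/61 = 1.5410 bits/symbol


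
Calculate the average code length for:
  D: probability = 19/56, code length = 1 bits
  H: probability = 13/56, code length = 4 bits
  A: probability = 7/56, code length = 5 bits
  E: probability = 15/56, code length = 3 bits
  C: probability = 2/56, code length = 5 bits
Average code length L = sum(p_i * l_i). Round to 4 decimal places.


Weighted contributions p_i * l_i:
  D: (19/56) * 1 = 19/56
  H: (13/56) * 4 = 52/56
  A: (7/56) * 5 = 35/56
  E: (15/56) * 3 = 45/56
  C: (2/56) * 5 = 10/56
Sum = (19 + 52 + 35 + 45 + 10)/56 = 161/56

L = 161/56 = 2.8750 bits/symbol


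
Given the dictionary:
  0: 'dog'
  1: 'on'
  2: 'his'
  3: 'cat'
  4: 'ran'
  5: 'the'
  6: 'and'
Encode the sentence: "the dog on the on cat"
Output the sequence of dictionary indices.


Look up each word in the dictionary:
  'the' -> 5
  'dog' -> 0
  'on' -> 1
  'the' -> 5
  'on' -> 1
  'cat' -> 3

Encoded: [5, 0, 1, 5, 1, 3]


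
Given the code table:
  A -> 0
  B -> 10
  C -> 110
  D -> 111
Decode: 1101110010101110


Decoding:
110 -> C
111 -> D
0 -> A
0 -> A
10 -> B
10 -> B
111 -> D
0 -> A


Result: CDAABBDA


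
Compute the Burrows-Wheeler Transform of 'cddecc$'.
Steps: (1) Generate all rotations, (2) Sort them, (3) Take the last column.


Rotations (sorted):
  0: $cddecc -> last char: c
  1: c$cddec -> last char: c
  2: cc$cdde -> last char: e
  3: cddecc$ -> last char: $
  4: ddecc$c -> last char: c
  5: decc$cd -> last char: d
  6: ecc$cdd -> last char: d


BWT = cce$cdd


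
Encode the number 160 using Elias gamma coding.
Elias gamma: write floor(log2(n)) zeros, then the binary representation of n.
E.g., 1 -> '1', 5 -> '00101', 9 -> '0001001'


num_bits = floor(log2(160)) + 1 = 8
leading_zeros = num_bits - 1 = 7
binary(160) = 10100000

Elias gamma(160) = '0000000' + '10100000' = 000000010100000 (15 bits)


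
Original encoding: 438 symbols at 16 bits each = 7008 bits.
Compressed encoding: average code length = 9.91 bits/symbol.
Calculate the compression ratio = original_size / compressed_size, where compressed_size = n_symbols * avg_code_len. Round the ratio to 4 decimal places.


original_size = n_symbols * orig_bits = 438 * 16 = 7008 bits
compressed_size = n_symbols * avg_code_len = 438 * 9.91 = 4340.58 bits
ratio = original_size / compressed_size = 7008 / 4340.58 = 1.6145

Compression ratio = 1.6145


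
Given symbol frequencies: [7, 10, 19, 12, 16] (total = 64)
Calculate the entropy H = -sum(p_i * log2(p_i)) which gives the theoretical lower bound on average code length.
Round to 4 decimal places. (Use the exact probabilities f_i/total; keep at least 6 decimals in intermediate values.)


Per-symbol terms -p_i * log2(p_i) with p_i = f_i/64:
  p = 7/64 = 0.109375: log2(p) = -3.192645, -p*log2(p) = 0.349196
  p = 10/64 = 0.156250: log2(p) = -2.678072, -p*log2(p) = 0.418449
  p = 19/64 = 0.296875: log2(p) = -1.752072, -p*log2(p) = 0.520147
  p = 12/64 = 0.187500: log2(p) = -2.415037, -p*log2(p) = 0.452820
  p = 16/64 = 0.250000: log2(p) = -2.000000, -p*log2(p) = 0.500000
H = 0.349196 + 0.418449 + 0.520147 + 0.452820 + 0.500000 = 2.240612

H = 2.2406 bits/symbol


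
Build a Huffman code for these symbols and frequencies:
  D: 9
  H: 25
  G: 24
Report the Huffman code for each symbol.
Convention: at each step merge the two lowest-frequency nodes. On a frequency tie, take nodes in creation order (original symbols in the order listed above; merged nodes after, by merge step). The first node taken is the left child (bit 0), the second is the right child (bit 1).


Huffman tree construction:
Step 1: Merge D(9) + G(24) = 33
Step 2: Merge H(25) + (D+G)(33) = 58
Read each symbol's code off the tree from the root (left child = 0, right child = 1).

Codes:
  D: 10 (length 2)
  H: 0 (length 1)
  G: 11 (length 2)
Average code length: 91/58 = 1.5690 bits/symbol


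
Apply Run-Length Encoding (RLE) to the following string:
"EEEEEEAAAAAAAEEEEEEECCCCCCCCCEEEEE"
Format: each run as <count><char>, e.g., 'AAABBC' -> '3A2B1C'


Scanning runs left to right:
  i=0: run of 'E' x 6 -> '6E'
  i=6: run of 'A' x 7 -> '7A'
  i=13: run of 'E' x 7 -> '7E'
  i=20: run of 'C' x 9 -> '9C'
  i=29: run of 'E' x 5 -> '5E'

RLE = 6E7A7E9C5E


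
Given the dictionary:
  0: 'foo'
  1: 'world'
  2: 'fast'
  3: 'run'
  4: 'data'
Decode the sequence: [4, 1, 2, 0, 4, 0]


Look up each index in the dictionary:
  4 -> 'data'
  1 -> 'world'
  2 -> 'fast'
  0 -> 'foo'
  4 -> 'data'
  0 -> 'foo'

Decoded: "data world fast foo data foo"


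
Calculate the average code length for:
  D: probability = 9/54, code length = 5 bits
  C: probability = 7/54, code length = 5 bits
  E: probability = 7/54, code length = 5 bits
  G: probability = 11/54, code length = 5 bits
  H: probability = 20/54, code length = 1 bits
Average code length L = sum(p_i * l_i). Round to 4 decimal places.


Weighted contributions p_i * l_i:
  D: (9/54) * 5 = 45/54
  C: (7/54) * 5 = 35/54
  E: (7/54) * 5 = 35/54
  G: (11/54) * 5 = 55/54
  H: (20/54) * 1 = 20/54
Sum = (45 + 35 + 35 + 55 + 20)/54 = 190/54

L = 190/54 = 3.5185 bits/symbol


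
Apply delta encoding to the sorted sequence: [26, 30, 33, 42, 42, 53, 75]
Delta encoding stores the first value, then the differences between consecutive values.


First value: 26
Deltas:
  30 - 26 = 4
  33 - 30 = 3
  42 - 33 = 9
  42 - 42 = 0
  53 - 42 = 11
  75 - 53 = 22


Delta encoded: [26, 4, 3, 9, 0, 11, 22]


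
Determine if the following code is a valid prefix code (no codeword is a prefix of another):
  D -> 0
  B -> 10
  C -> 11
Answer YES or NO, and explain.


Checking each pair (does one codeword prefix another?):
  D='0' vs B='10': no prefix
  D='0' vs C='11': no prefix
  B='10' vs D='0': no prefix
  B='10' vs C='11': no prefix
  C='11' vs D='0': no prefix
  C='11' vs B='10': no prefix
No violation found over all pairs.

YES -- this is a valid prefix code. No codeword is a prefix of any other codeword.


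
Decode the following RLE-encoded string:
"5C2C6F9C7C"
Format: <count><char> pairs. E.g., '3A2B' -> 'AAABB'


Expanding each <count><char> pair:
  5C -> 'CCCCC'
  2C -> 'CC'
  6F -> 'FFFFFF'
  9C -> 'CCCCCCCCC'
  7C -> 'CCCCCCC'

Decoded = CCCCCCCFFFFFFCCCCCCCCCCCCCCCC


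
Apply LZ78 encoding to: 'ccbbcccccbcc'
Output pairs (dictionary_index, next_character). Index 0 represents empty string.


LZ78 encoding steps:
Dictionary: {0: ''}
Step 1: w='' (idx 0), next='c' -> output (0, 'c'), add 'c' as idx 1
Step 2: w='c' (idx 1), next='b' -> output (1, 'b'), add 'cb' as idx 2
Step 3: w='' (idx 0), next='b' -> output (0, 'b'), add 'b' as idx 3
Step 4: w='c' (idx 1), next='c' -> output (1, 'c'), add 'cc' as idx 4
Step 5: w='cc' (idx 4), next='c' -> output (4, 'c'), add 'ccc' as idx 5
Step 6: w='b' (idx 3), next='c' -> output (3, 'c'), add 'bc' as idx 6
Step 7: w='c' (idx 1), end of input -> output (1, '')


Encoded: [(0, 'c'), (1, 'b'), (0, 'b'), (1, 'c'), (4, 'c'), (3, 'c'), (1, '')]


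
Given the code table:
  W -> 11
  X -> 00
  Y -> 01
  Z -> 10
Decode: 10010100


Decoding:
10 -> Z
01 -> Y
01 -> Y
00 -> X


Result: ZYYX


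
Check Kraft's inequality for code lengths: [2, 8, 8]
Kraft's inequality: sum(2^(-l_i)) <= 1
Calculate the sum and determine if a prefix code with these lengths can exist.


Sum = 2^(-2) + 2^(-8) + 2^(-8)
    = 0.25 + 0.00390625 + 0.00390625
    = 66/256 = 0.2578125
Since 0.2578125 <= 1, Kraft's inequality IS satisfied.
A prefix code with these lengths CAN exist.

Kraft sum = 0.2578125. Satisfied.


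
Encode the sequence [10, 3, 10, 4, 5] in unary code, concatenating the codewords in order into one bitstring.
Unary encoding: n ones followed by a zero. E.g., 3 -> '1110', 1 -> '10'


Encode each number as n ones followed by a terminating 0:
  10 -> 11111111110 (11 bits)
  3 -> 1110 (4 bits)
  10 -> 11111111110 (11 bits)
  4 -> 11110 (5 bits)
  5 -> 111110 (6 bits)
Total length = 11 + 4 + 11 + 5 + 6 = 37 bits.

Unary([10, 3, 10, 4, 5]) = 1111111111011101111111111011110111110 (37 bits)


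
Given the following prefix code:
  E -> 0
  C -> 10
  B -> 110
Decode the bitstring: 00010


Decoding step by step:
Bits 0 -> E
Bits 0 -> E
Bits 0 -> E
Bits 10 -> C


Decoded message: EEEC


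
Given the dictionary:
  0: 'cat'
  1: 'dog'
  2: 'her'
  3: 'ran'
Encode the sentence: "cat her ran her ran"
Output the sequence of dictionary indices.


Look up each word in the dictionary:
  'cat' -> 0
  'her' -> 2
  'ran' -> 3
  'her' -> 2
  'ran' -> 3

Encoded: [0, 2, 3, 2, 3]


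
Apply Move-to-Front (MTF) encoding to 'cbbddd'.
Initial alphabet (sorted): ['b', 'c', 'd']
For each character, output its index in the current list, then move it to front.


MTF encoding:
'c': index 1 in ['b', 'c', 'd'] -> ['c', 'b', 'd']
'b': index 1 in ['c', 'b', 'd'] -> ['b', 'c', 'd']
'b': index 0 in ['b', 'c', 'd'] -> ['b', 'c', 'd']
'd': index 2 in ['b', 'c', 'd'] -> ['d', 'b', 'c']
'd': index 0 in ['d', 'b', 'c'] -> ['d', 'b', 'c']
'd': index 0 in ['d', 'b', 'c'] -> ['d', 'b', 'c']


Output: [1, 1, 0, 2, 0, 0]


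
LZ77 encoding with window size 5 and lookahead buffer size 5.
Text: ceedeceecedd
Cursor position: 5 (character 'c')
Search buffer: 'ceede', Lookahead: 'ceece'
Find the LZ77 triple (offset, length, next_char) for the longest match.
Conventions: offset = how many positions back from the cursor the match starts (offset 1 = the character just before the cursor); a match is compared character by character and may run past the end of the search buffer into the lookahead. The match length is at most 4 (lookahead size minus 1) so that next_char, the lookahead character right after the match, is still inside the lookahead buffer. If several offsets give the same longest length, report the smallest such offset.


Try each offset into the search buffer:
  offset=1 (pos 4, char 'e'): match length 0
  offset=2 (pos 3, char 'd'): match length 0
  offset=3 (pos 2, char 'e'): match length 0
  offset=4 (pos 1, char 'e'): match length 0
  offset=5 (pos 0, char 'c'): match length 3
Longest match has length 3 at offset 5.
next_char = character at position 5 + 3 = 8 -> 'c'

Best match: offset=5, length=3 (matching 'cee' starting at position 0)
LZ77 triple: (5, 3, 'c')


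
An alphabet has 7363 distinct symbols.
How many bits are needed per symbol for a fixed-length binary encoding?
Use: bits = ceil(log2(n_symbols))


log2(7363) = 12.8461
Bracket: 2^12 = 4096 < 7363 <= 2^13 = 8192
So ceil(log2(7363)) = 13

bits = ceil(log2(7363)) = ceil(12.8461) = 13 bits


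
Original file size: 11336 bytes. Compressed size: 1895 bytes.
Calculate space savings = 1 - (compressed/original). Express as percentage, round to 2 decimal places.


ratio = compressed/original = 1895/11336 = 0.167167
savings = 1 - ratio = 1 - 0.167167 = 0.832833
as a percentage: 0.832833 * 100 = 83.28%

Space savings = 1 - 1895/11336 = 83.28%


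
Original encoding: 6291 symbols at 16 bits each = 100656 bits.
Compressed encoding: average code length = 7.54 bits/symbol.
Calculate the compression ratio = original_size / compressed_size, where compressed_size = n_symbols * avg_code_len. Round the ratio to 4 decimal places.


original_size = n_symbols * orig_bits = 6291 * 16 = 100656 bits
compressed_size = n_symbols * avg_code_len = 6291 * 7.54 = 47434.14 bits
ratio = original_size / compressed_size = 100656 / 47434.14 = 2.122

Compression ratio = 2.122


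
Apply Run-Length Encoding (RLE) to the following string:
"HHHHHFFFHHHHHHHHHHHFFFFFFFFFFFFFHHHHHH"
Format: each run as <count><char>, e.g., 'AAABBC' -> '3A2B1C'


Scanning runs left to right:
  i=0: run of 'H' x 5 -> '5H'
  i=5: run of 'F' x 3 -> '3F'
  i=8: run of 'H' x 11 -> '11H'
  i=19: run of 'F' x 13 -> '13F'
  i=32: run of 'H' x 6 -> '6H'

RLE = 5H3F11H13F6H


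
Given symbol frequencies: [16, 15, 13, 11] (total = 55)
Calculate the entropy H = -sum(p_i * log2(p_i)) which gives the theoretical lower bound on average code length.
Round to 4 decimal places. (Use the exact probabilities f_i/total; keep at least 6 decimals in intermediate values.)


Per-symbol terms -p_i * log2(p_i) with p_i = f_i/55:
  p = 16/55 = 0.290909: log2(p) = -1.781360, -p*log2(p) = 0.518214
  p = 15/55 = 0.272727: log2(p) = -1.874469, -p*log2(p) = 0.511219
  p = 13/55 = 0.236364: log2(p) = -2.080920, -p*log2(p) = 0.491854
  p = 11/55 = 0.200000: log2(p) = -2.321928, -p*log2(p) = 0.464386
H = 0.518214 + 0.511219 + 0.491854 + 0.464386 = 1.985673

H = 1.9857 bits/symbol


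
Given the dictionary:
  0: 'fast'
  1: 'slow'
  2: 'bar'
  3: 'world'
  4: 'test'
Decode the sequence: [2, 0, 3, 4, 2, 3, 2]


Look up each index in the dictionary:
  2 -> 'bar'
  0 -> 'fast'
  3 -> 'world'
  4 -> 'test'
  2 -> 'bar'
  3 -> 'world'
  2 -> 'bar'

Decoded: "bar fast world test bar world bar"


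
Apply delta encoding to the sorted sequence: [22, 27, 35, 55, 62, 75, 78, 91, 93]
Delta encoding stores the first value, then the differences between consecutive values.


First value: 22
Deltas:
  27 - 22 = 5
  35 - 27 = 8
  55 - 35 = 20
  62 - 55 = 7
  75 - 62 = 13
  78 - 75 = 3
  91 - 78 = 13
  93 - 91 = 2


Delta encoded: [22, 5, 8, 20, 7, 13, 3, 13, 2]


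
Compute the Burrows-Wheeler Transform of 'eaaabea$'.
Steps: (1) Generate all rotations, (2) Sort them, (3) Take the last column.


Rotations (sorted):
  0: $eaaabea -> last char: a
  1: a$eaaabe -> last char: e
  2: aaabea$e -> last char: e
  3: aabea$ea -> last char: a
  4: abea$eaa -> last char: a
  5: bea$eaaa -> last char: a
  6: ea$eaaab -> last char: b
  7: eaaabea$ -> last char: $


BWT = aeeaaab$


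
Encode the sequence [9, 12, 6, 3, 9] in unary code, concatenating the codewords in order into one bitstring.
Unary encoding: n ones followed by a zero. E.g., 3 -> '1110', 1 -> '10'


Encode each number as n ones followed by a terminating 0:
  9 -> 1111111110 (10 bits)
  12 -> 1111111111110 (13 bits)
  6 -> 1111110 (7 bits)
  3 -> 1110 (4 bits)
  9 -> 1111111110 (10 bits)
Total length = 10 + 13 + 7 + 4 + 10 = 44 bits.

Unary([9, 12, 6, 3, 9]) = 11111111101111111111110111111011101111111110 (44 bits)


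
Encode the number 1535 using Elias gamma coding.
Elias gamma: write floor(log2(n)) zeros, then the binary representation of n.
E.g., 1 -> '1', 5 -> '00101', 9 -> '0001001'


num_bits = floor(log2(1535)) + 1 = 11
leading_zeros = num_bits - 1 = 10
binary(1535) = 10111111111

Elias gamma(1535) = '0000000000' + '10111111111' = 000000000010111111111 (21 bits)


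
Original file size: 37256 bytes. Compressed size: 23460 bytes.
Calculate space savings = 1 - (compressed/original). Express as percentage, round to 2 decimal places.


ratio = compressed/original = 23460/37256 = 0.629697
savings = 1 - ratio = 1 - 0.629697 = 0.370303
as a percentage: 0.370303 * 100 = 37.03%

Space savings = 1 - 23460/37256 = 37.03%


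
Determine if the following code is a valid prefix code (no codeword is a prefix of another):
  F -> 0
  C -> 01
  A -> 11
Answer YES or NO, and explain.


Checking each pair (does one codeword prefix another?):
  F='0' vs C='01': prefix -- VIOLATION

NO -- this is NOT a valid prefix code. F (0) is a prefix of C (01).


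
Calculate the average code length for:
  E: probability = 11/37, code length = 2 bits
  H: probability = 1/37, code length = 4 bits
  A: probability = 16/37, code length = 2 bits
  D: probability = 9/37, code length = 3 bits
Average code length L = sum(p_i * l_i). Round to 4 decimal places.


Weighted contributions p_i * l_i:
  E: (11/37) * 2 = 22/37
  H: (1/37) * 4 = 4/37
  A: (16/37) * 2 = 32/37
  D: (9/37) * 3 = 27/37
Sum = (22 + 4 + 32 + 27)/37 = 85/37

L = 85/37 = 2.2973 bits/symbol


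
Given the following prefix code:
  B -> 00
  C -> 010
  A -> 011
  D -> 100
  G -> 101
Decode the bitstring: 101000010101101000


Decoding step by step:
Bits 101 -> G
Bits 00 -> B
Bits 00 -> B
Bits 101 -> G
Bits 011 -> A
Bits 010 -> C
Bits 00 -> B


Decoded message: GBBGACB


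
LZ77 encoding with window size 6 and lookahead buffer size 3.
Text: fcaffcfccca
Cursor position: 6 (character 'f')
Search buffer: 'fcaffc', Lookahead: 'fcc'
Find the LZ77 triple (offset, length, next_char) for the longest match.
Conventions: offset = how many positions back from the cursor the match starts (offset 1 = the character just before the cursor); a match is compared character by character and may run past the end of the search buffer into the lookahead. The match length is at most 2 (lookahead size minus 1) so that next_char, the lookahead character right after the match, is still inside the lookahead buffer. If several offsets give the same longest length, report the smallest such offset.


Try each offset into the search buffer:
  offset=1 (pos 5, char 'c'): match length 0
  offset=2 (pos 4, char 'f'): match length 2
  offset=3 (pos 3, char 'f'): match length 1
  offset=4 (pos 2, char 'a'): match length 0
  offset=5 (pos 1, char 'c'): match length 0
  offset=6 (pos 0, char 'f'): match length 2
Longest match has length 2, found at offsets 2, 6; take the smallest, offset 2.
next_char = character at position 6 + 2 = 8 -> 'c'

Best match: offset=2, length=2 (matching 'fc' starting at position 4)
LZ77 triple: (2, 2, 'c')


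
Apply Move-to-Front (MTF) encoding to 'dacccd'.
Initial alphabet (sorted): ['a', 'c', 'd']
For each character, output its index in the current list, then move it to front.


MTF encoding:
'd': index 2 in ['a', 'c', 'd'] -> ['d', 'a', 'c']
'a': index 1 in ['d', 'a', 'c'] -> ['a', 'd', 'c']
'c': index 2 in ['a', 'd', 'c'] -> ['c', 'a', 'd']
'c': index 0 in ['c', 'a', 'd'] -> ['c', 'a', 'd']
'c': index 0 in ['c', 'a', 'd'] -> ['c', 'a', 'd']
'd': index 2 in ['c', 'a', 'd'] -> ['d', 'c', 'a']


Output: [2, 1, 2, 0, 0, 2]


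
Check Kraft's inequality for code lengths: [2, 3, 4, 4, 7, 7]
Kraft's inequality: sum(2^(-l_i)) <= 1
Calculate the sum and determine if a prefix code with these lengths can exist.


Sum = 2^(-2) + 2^(-3) + 2^(-4) + 2^(-4) + 2^(-7) + 2^(-7)
    = 0.25 + 0.125 + 0.0625 + 0.0625 + 0.0078125 + 0.0078125
    = 66/128 = 0.515625
Since 0.515625 <= 1, Kraft's inequality IS satisfied.
A prefix code with these lengths CAN exist.

Kraft sum = 0.515625. Satisfied.


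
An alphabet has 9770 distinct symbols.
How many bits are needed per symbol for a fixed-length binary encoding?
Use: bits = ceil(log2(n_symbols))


log2(9770) = 13.2541
Bracket: 2^13 = 8192 < 9770 <= 2^14 = 16384
So ceil(log2(9770)) = 14

bits = ceil(log2(9770)) = ceil(13.2541) = 14 bits


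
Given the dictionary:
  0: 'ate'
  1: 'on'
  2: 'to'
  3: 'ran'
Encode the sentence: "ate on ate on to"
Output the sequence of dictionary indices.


Look up each word in the dictionary:
  'ate' -> 0
  'on' -> 1
  'ate' -> 0
  'on' -> 1
  'to' -> 2

Encoded: [0, 1, 0, 1, 2]


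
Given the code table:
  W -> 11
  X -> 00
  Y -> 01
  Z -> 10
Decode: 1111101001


Decoding:
11 -> W
11 -> W
10 -> Z
10 -> Z
01 -> Y


Result: WWZZY


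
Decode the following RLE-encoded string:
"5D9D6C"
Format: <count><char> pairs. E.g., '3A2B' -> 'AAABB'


Expanding each <count><char> pair:
  5D -> 'DDDDD'
  9D -> 'DDDDDDDDD'
  6C -> 'CCCCCC'

Decoded = DDDDDDDDDDDDDDCCCCCC


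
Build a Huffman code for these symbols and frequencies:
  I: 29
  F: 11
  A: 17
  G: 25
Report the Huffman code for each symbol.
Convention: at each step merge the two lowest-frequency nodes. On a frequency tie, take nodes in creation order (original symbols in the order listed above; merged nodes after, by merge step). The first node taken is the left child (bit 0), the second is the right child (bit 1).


Huffman tree construction:
Step 1: Merge F(11) + A(17) = 28
Step 2: Merge G(25) + (F+A)(28) = 53
Step 3: Merge I(29) + (G+(F+A))(53) = 82
Read each symbol's code off the tree from the root (left child = 0, right child = 1).

Codes:
  I: 0 (length 1)
  F: 110 (length 3)
  A: 111 (length 3)
  G: 10 (length 2)
Average code length: 163/82 = 1.9878 bits/symbol


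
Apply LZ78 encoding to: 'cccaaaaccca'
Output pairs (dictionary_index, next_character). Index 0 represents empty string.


LZ78 encoding steps:
Dictionary: {0: ''}
Step 1: w='' (idx 0), next='c' -> output (0, 'c'), add 'c' as idx 1
Step 2: w='c' (idx 1), next='c' -> output (1, 'c'), add 'cc' as idx 2
Step 3: w='' (idx 0), next='a' -> output (0, 'a'), add 'a' as idx 3
Step 4: w='a' (idx 3), next='a' -> output (3, 'a'), add 'aa' as idx 4
Step 5: w='a' (idx 3), next='c' -> output (3, 'c'), add 'ac' as idx 5
Step 6: w='cc' (idx 2), next='a' -> output (2, 'a'), add 'cca' as idx 6


Encoded: [(0, 'c'), (1, 'c'), (0, 'a'), (3, 'a'), (3, 'c'), (2, 'a')]


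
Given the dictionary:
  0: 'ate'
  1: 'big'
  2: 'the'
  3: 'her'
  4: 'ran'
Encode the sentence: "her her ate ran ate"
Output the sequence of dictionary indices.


Look up each word in the dictionary:
  'her' -> 3
  'her' -> 3
  'ate' -> 0
  'ran' -> 4
  'ate' -> 0

Encoded: [3, 3, 0, 4, 0]


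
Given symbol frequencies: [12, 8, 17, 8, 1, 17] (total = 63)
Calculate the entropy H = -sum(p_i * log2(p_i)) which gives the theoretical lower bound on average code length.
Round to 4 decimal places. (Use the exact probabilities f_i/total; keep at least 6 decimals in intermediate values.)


Per-symbol terms -p_i * log2(p_i) with p_i = f_i/63:
  p = 12/63 = 0.190476: log2(p) = -2.392317, -p*log2(p) = 0.455680
  p = 8/63 = 0.126984: log2(p) = -2.977280, -p*log2(p) = 0.378067
  p = 17/63 = 0.269841: log2(p) = -1.889817, -p*log2(p) = 0.509951
  p = 8/63 = 0.126984: log2(p) = -2.977280, -p*log2(p) = 0.378067
  p = 1/63 = 0.015873: log2(p) = -5.977280, -p*log2(p) = 0.094877
  p = 17/63 = 0.269841: log2(p) = -1.889817, -p*log2(p) = 0.509951
H = 0.455680 + 0.378067 + 0.509951 + 0.378067 + 0.094877 + 0.509951 = 2.326593

H = 2.3266 bits/symbol


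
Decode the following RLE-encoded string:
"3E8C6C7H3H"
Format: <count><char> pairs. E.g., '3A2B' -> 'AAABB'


Expanding each <count><char> pair:
  3E -> 'EEE'
  8C -> 'CCCCCCCC'
  6C -> 'CCCCCC'
  7H -> 'HHHHHHH'
  3H -> 'HHH'

Decoded = EEECCCCCCCCCCCCCCHHHHHHHHHH


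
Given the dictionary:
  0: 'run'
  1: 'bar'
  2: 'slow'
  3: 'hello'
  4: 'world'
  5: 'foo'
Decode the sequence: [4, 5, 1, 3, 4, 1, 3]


Look up each index in the dictionary:
  4 -> 'world'
  5 -> 'foo'
  1 -> 'bar'
  3 -> 'hello'
  4 -> 'world'
  1 -> 'bar'
  3 -> 'hello'

Decoded: "world foo bar hello world bar hello"


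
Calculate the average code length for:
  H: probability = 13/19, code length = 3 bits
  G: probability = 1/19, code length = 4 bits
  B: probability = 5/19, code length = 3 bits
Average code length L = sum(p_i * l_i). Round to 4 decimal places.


Weighted contributions p_i * l_i:
  H: (13/19) * 3 = 39/19
  G: (1/19) * 4 = 4/19
  B: (5/19) * 3 = 15/19
Sum = (39 + 4 + 15)/19 = 58/19

L = 58/19 = 3.0526 bits/symbol


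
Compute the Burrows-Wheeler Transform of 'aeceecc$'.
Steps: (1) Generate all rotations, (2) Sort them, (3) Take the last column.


Rotations (sorted):
  0: $aeceecc -> last char: c
  1: aeceecc$ -> last char: $
  2: c$aeceec -> last char: c
  3: cc$aecee -> last char: e
  4: ceecc$ae -> last char: e
  5: ecc$aece -> last char: e
  6: eceecc$a -> last char: a
  7: eecc$aec -> last char: c


BWT = c$ceeeac


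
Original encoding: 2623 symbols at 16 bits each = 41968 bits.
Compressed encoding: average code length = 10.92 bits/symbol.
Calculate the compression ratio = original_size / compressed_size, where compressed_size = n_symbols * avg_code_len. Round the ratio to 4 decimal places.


original_size = n_symbols * orig_bits = 2623 * 16 = 41968 bits
compressed_size = n_symbols * avg_code_len = 2623 * 10.92 = 28643.16 bits
ratio = original_size / compressed_size = 41968 / 28643.16 = 1.4652

Compression ratio = 1.4652


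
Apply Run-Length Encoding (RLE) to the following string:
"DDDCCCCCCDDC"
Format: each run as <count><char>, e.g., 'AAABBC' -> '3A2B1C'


Scanning runs left to right:
  i=0: run of 'D' x 3 -> '3D'
  i=3: run of 'C' x 6 -> '6C'
  i=9: run of 'D' x 2 -> '2D'
  i=11: run of 'C' x 1 -> '1C'

RLE = 3D6C2D1C


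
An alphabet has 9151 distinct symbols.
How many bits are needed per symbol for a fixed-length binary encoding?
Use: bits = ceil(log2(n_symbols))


log2(9151) = 13.1597
Bracket: 2^13 = 8192 < 9151 <= 2^14 = 16384
So ceil(log2(9151)) = 14

bits = ceil(log2(9151)) = ceil(13.1597) = 14 bits


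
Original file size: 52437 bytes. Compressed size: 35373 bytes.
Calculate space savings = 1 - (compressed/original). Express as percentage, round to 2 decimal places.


ratio = compressed/original = 35373/52437 = 0.674581
savings = 1 - ratio = 1 - 0.674581 = 0.325419
as a percentage: 0.325419 * 100 = 32.54%

Space savings = 1 - 35373/52437 = 32.54%


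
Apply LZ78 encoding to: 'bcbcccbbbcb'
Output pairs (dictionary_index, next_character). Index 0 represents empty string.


LZ78 encoding steps:
Dictionary: {0: ''}
Step 1: w='' (idx 0), next='b' -> output (0, 'b'), add 'b' as idx 1
Step 2: w='' (idx 0), next='c' -> output (0, 'c'), add 'c' as idx 2
Step 3: w='b' (idx 1), next='c' -> output (1, 'c'), add 'bc' as idx 3
Step 4: w='c' (idx 2), next='c' -> output (2, 'c'), add 'cc' as idx 4
Step 5: w='b' (idx 1), next='b' -> output (1, 'b'), add 'bb' as idx 5
Step 6: w='bc' (idx 3), next='b' -> output (3, 'b'), add 'bcb' as idx 6


Encoded: [(0, 'b'), (0, 'c'), (1, 'c'), (2, 'c'), (1, 'b'), (3, 'b')]


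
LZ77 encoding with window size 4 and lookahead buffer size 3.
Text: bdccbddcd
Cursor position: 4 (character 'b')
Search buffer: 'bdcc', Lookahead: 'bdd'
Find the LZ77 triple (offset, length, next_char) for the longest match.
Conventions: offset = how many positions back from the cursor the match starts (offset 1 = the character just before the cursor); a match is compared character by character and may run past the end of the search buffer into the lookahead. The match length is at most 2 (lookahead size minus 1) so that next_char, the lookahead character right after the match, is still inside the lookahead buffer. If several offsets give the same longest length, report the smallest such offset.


Try each offset into the search buffer:
  offset=1 (pos 3, char 'c'): match length 0
  offset=2 (pos 2, char 'c'): match length 0
  offset=3 (pos 1, char 'd'): match length 0
  offset=4 (pos 0, char 'b'): match length 2
Longest match has length 2 at offset 4.
next_char = character at position 4 + 2 = 6 -> 'd'

Best match: offset=4, length=2 (matching 'bd' starting at position 0)
LZ77 triple: (4, 2, 'd')


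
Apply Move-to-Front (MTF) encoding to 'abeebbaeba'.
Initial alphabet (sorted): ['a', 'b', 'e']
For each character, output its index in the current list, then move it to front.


MTF encoding:
'a': index 0 in ['a', 'b', 'e'] -> ['a', 'b', 'e']
'b': index 1 in ['a', 'b', 'e'] -> ['b', 'a', 'e']
'e': index 2 in ['b', 'a', 'e'] -> ['e', 'b', 'a']
'e': index 0 in ['e', 'b', 'a'] -> ['e', 'b', 'a']
'b': index 1 in ['e', 'b', 'a'] -> ['b', 'e', 'a']
'b': index 0 in ['b', 'e', 'a'] -> ['b', 'e', 'a']
'a': index 2 in ['b', 'e', 'a'] -> ['a', 'b', 'e']
'e': index 2 in ['a', 'b', 'e'] -> ['e', 'a', 'b']
'b': index 2 in ['e', 'a', 'b'] -> ['b', 'e', 'a']
'a': index 2 in ['b', 'e', 'a'] -> ['a', 'b', 'e']


Output: [0, 1, 2, 0, 1, 0, 2, 2, 2, 2]


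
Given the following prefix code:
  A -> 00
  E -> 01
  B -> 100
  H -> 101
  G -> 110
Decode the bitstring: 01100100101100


Decoding step by step:
Bits 01 -> E
Bits 100 -> B
Bits 100 -> B
Bits 101 -> H
Bits 100 -> B


Decoded message: EBBHB


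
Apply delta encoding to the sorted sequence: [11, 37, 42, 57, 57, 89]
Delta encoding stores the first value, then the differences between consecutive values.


First value: 11
Deltas:
  37 - 11 = 26
  42 - 37 = 5
  57 - 42 = 15
  57 - 57 = 0
  89 - 57 = 32


Delta encoded: [11, 26, 5, 15, 0, 32]


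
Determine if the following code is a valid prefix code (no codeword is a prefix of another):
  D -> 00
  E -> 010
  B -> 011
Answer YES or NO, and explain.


Checking each pair (does one codeword prefix another?):
  D='00' vs E='010': no prefix
  D='00' vs B='011': no prefix
  E='010' vs D='00': no prefix
  E='010' vs B='011': no prefix
  B='011' vs D='00': no prefix
  B='011' vs E='010': no prefix
No violation found over all pairs.

YES -- this is a valid prefix code. No codeword is a prefix of any other codeword.


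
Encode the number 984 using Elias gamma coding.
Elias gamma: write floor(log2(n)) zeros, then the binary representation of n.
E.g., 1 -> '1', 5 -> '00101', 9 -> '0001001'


num_bits = floor(log2(984)) + 1 = 10
leading_zeros = num_bits - 1 = 9
binary(984) = 1111011000

Elias gamma(984) = '000000000' + '1111011000' = 0000000001111011000 (19 bits)


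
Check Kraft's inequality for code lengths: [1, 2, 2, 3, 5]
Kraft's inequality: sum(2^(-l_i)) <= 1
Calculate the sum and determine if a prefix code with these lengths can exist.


Sum = 2^(-1) + 2^(-2) + 2^(-2) + 2^(-3) + 2^(-5)
    = 0.5 + 0.25 + 0.25 + 0.125 + 0.03125
    = 37/32 = 1.15625
Since 1.15625 > 1, Kraft's inequality is NOT satisfied.
A prefix code with these lengths CANNOT exist.

Kraft sum = 1.15625. Not satisfied.


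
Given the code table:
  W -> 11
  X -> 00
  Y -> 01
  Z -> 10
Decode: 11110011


Decoding:
11 -> W
11 -> W
00 -> X
11 -> W


Result: WWXW


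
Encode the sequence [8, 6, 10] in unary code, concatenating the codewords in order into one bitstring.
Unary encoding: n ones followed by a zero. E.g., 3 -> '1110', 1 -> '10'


Encode each number as n ones followed by a terminating 0:
  8 -> 111111110 (9 bits)
  6 -> 1111110 (7 bits)
  10 -> 11111111110 (11 bits)
Total length = 9 + 7 + 11 = 27 bits.

Unary([8, 6, 10]) = 111111110111111011111111110 (27 bits)


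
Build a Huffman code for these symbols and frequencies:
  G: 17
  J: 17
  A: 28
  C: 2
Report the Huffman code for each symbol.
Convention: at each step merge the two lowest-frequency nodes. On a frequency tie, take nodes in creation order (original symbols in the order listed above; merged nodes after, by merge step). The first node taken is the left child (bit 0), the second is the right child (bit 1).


Huffman tree construction:
Step 1: Merge C(2) + G(17) = 19
Step 2: Merge J(17) + (C+G)(19) = 36
Step 3: Merge A(28) + (J+(C+G))(36) = 64
Read each symbol's code off the tree from the root (left child = 0, right child = 1).

Codes:
  G: 111 (length 3)
  J: 10 (length 2)
  A: 0 (length 1)
  C: 110 (length 3)
Average code length: 119/64 = 1.8594 bits/symbol


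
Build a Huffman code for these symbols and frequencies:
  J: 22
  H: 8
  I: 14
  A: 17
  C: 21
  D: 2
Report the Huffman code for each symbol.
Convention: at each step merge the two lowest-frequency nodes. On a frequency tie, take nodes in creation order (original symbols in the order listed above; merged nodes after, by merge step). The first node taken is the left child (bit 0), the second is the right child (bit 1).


Huffman tree construction:
Step 1: Merge D(2) + H(8) = 10
Step 2: Merge (D+H)(10) + I(14) = 24
Step 3: Merge A(17) + C(21) = 38
Step 4: Merge J(22) + ((D+H)+I)(24) = 46
Step 5: Merge (A+C)(38) + (J+((D+H)+I))(46) = 84
Read each symbol's code off the tree from the root (left child = 0, right child = 1).

Codes:
  J: 10 (length 2)
  H: 1101 (length 4)
  I: 111 (length 3)
  A: 00 (length 2)
  C: 01 (length 2)
  D: 1100 (length 4)
Average code length: 202/84 = 2.4048 bits/symbol


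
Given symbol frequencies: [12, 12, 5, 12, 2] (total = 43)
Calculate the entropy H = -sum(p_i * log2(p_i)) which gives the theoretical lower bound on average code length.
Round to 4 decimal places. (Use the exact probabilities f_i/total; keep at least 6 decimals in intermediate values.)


Per-symbol terms -p_i * log2(p_i) with p_i = f_i/43:
  p = 12/43 = 0.279070: log2(p) = -1.841302, -p*log2(p) = 0.513852
  p = 12/43 = 0.279070: log2(p) = -1.841302, -p*log2(p) = 0.513852
  p = 5/43 = 0.116279: log2(p) = -3.104337, -p*log2(p) = 0.360969
  p = 12/43 = 0.279070: log2(p) = -1.841302, -p*log2(p) = 0.513852
  p = 2/43 = 0.046512: log2(p) = -4.426265, -p*log2(p) = 0.205873
H = 0.513852 + 0.513852 + 0.360969 + 0.513852 + 0.205873 = 2.108398

H = 2.1084 bits/symbol


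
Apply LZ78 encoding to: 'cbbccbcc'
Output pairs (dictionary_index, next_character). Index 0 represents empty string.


LZ78 encoding steps:
Dictionary: {0: ''}
Step 1: w='' (idx 0), next='c' -> output (0, 'c'), add 'c' as idx 1
Step 2: w='' (idx 0), next='b' -> output (0, 'b'), add 'b' as idx 2
Step 3: w='b' (idx 2), next='c' -> output (2, 'c'), add 'bc' as idx 3
Step 4: w='c' (idx 1), next='b' -> output (1, 'b'), add 'cb' as idx 4
Step 5: w='c' (idx 1), next='c' -> output (1, 'c'), add 'cc' as idx 5


Encoded: [(0, 'c'), (0, 'b'), (2, 'c'), (1, 'b'), (1, 'c')]


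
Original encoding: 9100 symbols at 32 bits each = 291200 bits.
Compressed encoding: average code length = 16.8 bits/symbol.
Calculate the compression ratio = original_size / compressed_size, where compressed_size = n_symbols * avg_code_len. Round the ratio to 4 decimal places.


original_size = n_symbols * orig_bits = 9100 * 32 = 291200 bits
compressed_size = n_symbols * avg_code_len = 9100 * 16.8 = 152880.0 bits
ratio = original_size / compressed_size = 291200 / 152880.0 = 1.9048

Compression ratio = 1.9048


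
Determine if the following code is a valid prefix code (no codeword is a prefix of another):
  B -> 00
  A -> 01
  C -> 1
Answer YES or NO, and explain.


Checking each pair (does one codeword prefix another?):
  B='00' vs A='01': no prefix
  B='00' vs C='1': no prefix
  A='01' vs B='00': no prefix
  A='01' vs C='1': no prefix
  C='1' vs B='00': no prefix
  C='1' vs A='01': no prefix
No violation found over all pairs.

YES -- this is a valid prefix code. No codeword is a prefix of any other codeword.


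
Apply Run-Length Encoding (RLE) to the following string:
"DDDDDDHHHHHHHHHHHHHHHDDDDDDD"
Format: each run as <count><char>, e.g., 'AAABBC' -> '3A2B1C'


Scanning runs left to right:
  i=0: run of 'D' x 6 -> '6D'
  i=6: run of 'H' x 15 -> '15H'
  i=21: run of 'D' x 7 -> '7D'

RLE = 6D15H7D


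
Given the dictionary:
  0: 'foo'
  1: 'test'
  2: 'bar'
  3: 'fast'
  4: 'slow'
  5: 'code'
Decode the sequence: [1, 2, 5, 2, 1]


Look up each index in the dictionary:
  1 -> 'test'
  2 -> 'bar'
  5 -> 'code'
  2 -> 'bar'
  1 -> 'test'

Decoded: "test bar code bar test"


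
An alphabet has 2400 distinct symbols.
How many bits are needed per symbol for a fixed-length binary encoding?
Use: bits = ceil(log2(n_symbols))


log2(2400) = 11.2288
Bracket: 2^11 = 2048 < 2400 <= 2^12 = 4096
So ceil(log2(2400)) = 12

bits = ceil(log2(2400)) = ceil(11.2288) = 12 bits


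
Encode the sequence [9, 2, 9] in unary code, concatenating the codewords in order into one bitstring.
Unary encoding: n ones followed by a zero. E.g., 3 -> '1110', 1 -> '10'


Encode each number as n ones followed by a terminating 0:
  9 -> 1111111110 (10 bits)
  2 -> 110 (3 bits)
  9 -> 1111111110 (10 bits)
Total length = 10 + 3 + 10 = 23 bits.

Unary([9, 2, 9]) = 11111111101101111111110 (23 bits)


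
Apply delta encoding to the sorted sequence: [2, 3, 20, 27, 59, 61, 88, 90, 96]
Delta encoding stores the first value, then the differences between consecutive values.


First value: 2
Deltas:
  3 - 2 = 1
  20 - 3 = 17
  27 - 20 = 7
  59 - 27 = 32
  61 - 59 = 2
  88 - 61 = 27
  90 - 88 = 2
  96 - 90 = 6


Delta encoded: [2, 1, 17, 7, 32, 2, 27, 2, 6]


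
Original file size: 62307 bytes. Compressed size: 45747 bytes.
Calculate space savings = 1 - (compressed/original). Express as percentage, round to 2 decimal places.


ratio = compressed/original = 45747/62307 = 0.734219
savings = 1 - ratio = 1 - 0.734219 = 0.265781
as a percentage: 0.265781 * 100 = 26.58%

Space savings = 1 - 45747/62307 = 26.58%


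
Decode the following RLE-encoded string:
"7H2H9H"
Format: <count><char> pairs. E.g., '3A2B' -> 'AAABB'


Expanding each <count><char> pair:
  7H -> 'HHHHHHH'
  2H -> 'HH'
  9H -> 'HHHHHHHHH'

Decoded = HHHHHHHHHHHHHHHHHH


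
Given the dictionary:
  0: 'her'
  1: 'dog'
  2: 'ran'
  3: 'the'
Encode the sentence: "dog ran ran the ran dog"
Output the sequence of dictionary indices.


Look up each word in the dictionary:
  'dog' -> 1
  'ran' -> 2
  'ran' -> 2
  'the' -> 3
  'ran' -> 2
  'dog' -> 1

Encoded: [1, 2, 2, 3, 2, 1]


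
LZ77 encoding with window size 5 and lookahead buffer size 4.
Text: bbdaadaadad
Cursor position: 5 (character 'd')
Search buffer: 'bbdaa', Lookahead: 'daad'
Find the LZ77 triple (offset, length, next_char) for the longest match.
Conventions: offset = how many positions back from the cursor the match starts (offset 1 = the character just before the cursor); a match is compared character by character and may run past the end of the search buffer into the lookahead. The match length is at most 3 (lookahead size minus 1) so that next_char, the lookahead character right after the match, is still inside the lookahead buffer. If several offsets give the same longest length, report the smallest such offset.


Try each offset into the search buffer:
  offset=1 (pos 4, char 'a'): match length 0
  offset=2 (pos 3, char 'a'): match length 0
  offset=3 (pos 2, char 'd'): match length 3
  offset=4 (pos 1, char 'b'): match length 0
  offset=5 (pos 0, char 'b'): match length 0
Longest match has length 3 at offset 3.
next_char = character at position 5 + 3 = 8 -> 'd'

Best match: offset=3, length=3 (matching 'daa' starting at position 2)
LZ77 triple: (3, 3, 'd')


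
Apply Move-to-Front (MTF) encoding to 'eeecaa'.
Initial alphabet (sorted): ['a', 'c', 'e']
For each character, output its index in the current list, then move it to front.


MTF encoding:
'e': index 2 in ['a', 'c', 'e'] -> ['e', 'a', 'c']
'e': index 0 in ['e', 'a', 'c'] -> ['e', 'a', 'c']
'e': index 0 in ['e', 'a', 'c'] -> ['e', 'a', 'c']
'c': index 2 in ['e', 'a', 'c'] -> ['c', 'e', 'a']
'a': index 2 in ['c', 'e', 'a'] -> ['a', 'c', 'e']
'a': index 0 in ['a', 'c', 'e'] -> ['a', 'c', 'e']


Output: [2, 0, 0, 2, 2, 0]


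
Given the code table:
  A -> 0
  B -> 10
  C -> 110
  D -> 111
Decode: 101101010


Decoding:
10 -> B
110 -> C
10 -> B
10 -> B


Result: BCBB


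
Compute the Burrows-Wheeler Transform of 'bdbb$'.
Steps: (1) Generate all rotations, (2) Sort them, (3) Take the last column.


Rotations (sorted):
  0: $bdbb -> last char: b
  1: b$bdb -> last char: b
  2: bb$bd -> last char: d
  3: bdbb$ -> last char: $
  4: dbb$b -> last char: b


BWT = bbd$b


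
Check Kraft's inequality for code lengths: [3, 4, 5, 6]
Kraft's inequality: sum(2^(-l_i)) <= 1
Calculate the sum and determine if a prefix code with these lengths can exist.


Sum = 2^(-3) + 2^(-4) + 2^(-5) + 2^(-6)
    = 0.125 + 0.0625 + 0.03125 + 0.015625
    = 15/64 = 0.234375
Since 0.234375 <= 1, Kraft's inequality IS satisfied.
A prefix code with these lengths CAN exist.

Kraft sum = 0.234375. Satisfied.


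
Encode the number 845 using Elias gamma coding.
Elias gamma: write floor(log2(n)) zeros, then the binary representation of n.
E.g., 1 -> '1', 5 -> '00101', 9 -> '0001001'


num_bits = floor(log2(845)) + 1 = 10
leading_zeros = num_bits - 1 = 9
binary(845) = 1101001101

Elias gamma(845) = '000000000' + '1101001101' = 0000000001101001101 (19 bits)
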